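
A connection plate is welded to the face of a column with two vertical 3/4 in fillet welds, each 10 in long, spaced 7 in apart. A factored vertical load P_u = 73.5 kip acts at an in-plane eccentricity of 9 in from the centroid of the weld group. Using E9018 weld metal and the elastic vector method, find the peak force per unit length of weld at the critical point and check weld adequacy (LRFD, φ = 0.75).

f_max ≈ 12.3 kip/in; adequate

E90XX → F_EXX = 90 ksi.
Total weld length L_w = 20 in. Treat welds as unit-width lines.
Polar moment about centroid: J = 2[d³/12 + d(b/2)²] = 2[10³/12 + 10×3.5²] = 411.7 in³.
Direct shear f_v = P/L_w = 73.5 / 20 = 3.675 kip/in (vertical).
Torsion M = P·e = 73.5 × 9 = 661.5 kip·in.
Critical point at (x, y) = (3.5, 5) from centroid. f_tx = M·y/J = 8.034 kip/in; f_ty = M·x/J = 5.624 kip/in.
Resultant f_max = √[f_tx² + (f_v + f_ty)²] = √[8.034² + (3.675 + 5.624)²] = 12.29 kip/in.
Capacity per unit length: φr_n = 0.75 × 0.6 × 90 × (0.707 × 0.75) = 21.48 kip/in.
12.29 ≤ 21.48 → adequate.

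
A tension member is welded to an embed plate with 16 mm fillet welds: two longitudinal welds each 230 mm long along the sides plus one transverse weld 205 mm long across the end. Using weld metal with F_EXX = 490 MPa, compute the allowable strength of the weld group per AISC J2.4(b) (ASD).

R_n/Ω ≈ 1160 kN

t_e = 0.707 × 16 = 11.31 mm.
R_nwl = 0.6 × 490 × 11.31 × 460 × 10⁻³ = 1530 kN (longitudinal, 2 welds).
R_nwt = 0.6 × 490 × 11.31 × 205 × 10⁻³ = 681.8 kN (transverse, base value).
(i) R_nwl + R_nwt = 2212 kN; (ii) 0.85 R_nwl + 1.5 R_nwt = 2323 kN.
R_n = max = 2323 kN [governs: (ii)]; R_n/Ω = 1162 kN.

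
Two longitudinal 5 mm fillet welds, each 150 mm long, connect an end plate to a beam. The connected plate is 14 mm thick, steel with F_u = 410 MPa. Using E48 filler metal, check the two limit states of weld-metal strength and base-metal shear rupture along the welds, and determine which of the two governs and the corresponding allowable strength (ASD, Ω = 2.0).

E48XX → F_EXX = 480 MPa.
t_e = 0.707 × 5 = 3.535 mm; L = 300 mm.
Weld metal: R_n/Ω = (1/2.0) × 0.6 × 480 × 3.535 × 300 × 10⁻³ = 152.7 kN.
Base metal (shear rupture): R_n/Ω = (1/2.0) × 0.6 × 410 × 14 × 300 × 10⁻³ = 516.6 kN.
Governing: weld metal.

R_n/Ω ≈ 153 kN (weld metal governs)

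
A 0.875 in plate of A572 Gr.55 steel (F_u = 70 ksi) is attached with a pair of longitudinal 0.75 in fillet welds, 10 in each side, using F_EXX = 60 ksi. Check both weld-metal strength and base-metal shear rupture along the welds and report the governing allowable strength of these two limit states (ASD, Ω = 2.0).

R_n/Ω ≈ 191 kips (weld metal governs)

t_e = 0.707 × 0.75 = 0.5302 in; L = 20 in.
Weld metal: R_n/Ω = (1/2.0) × 0.6 × 60 × 0.5302 × 20 = 190.9 kips.
Base metal (shear rupture): R_n/Ω = (1/2.0) × 0.6 × 70 × 0.875 × 20 = 367.5 kips.
Governing: weld metal.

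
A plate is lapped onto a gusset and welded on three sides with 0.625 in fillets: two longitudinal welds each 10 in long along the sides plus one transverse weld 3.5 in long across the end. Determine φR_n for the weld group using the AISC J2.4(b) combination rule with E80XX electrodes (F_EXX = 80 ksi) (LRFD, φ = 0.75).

φR_n ≈ 374 kips

t_e = 0.707 × 0.625 = 0.4419 in.
R_nwl = 0.6 × 80 × 0.4419 × 20 = 424.2 kips (longitudinal, 2 welds).
R_nwt = 0.6 × 80 × 0.4419 × 3.5 = 74.23 kips (transverse, base value).
(i) R_nwl + R_nwt = 498.4 kips; (ii) 0.85 R_nwl + 1.5 R_nwt = 471.9 kips.
R_n = max = 498.4 kips [governs: (i)]; φR_n = 373.8 kips.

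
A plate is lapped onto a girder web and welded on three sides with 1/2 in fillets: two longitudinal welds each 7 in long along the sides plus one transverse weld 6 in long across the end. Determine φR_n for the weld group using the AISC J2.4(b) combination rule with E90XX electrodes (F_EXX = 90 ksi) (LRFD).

t_e = 0.707 × 0.5 = 0.3535 in.
R_nwl = 0.6 × 90 × 0.3535 × 14 = 267.2 kip (longitudinal, 2 welds).
R_nwt = 0.6 × 90 × 0.3535 × 6 = 114.5 kip (transverse, base value).
(i) R_nwl + R_nwt = 381.8 kip; (ii) 0.85 R_nwl + 1.5 R_nwt = 399 kip.
R_n = max = 399 kip [governs: (ii)]; φR_n = 299.2 kip.

φR_n ≈ 299 kip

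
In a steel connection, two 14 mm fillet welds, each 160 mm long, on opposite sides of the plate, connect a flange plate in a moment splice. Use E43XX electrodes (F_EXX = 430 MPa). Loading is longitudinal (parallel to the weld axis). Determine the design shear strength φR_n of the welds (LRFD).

Effective throat t_e = 0.707 × 14 = 9.898 mm.
Total length L = 320 mm; A_we = 9.898 × 320 = 3167 mm².
F_nw = 0.6 F_EXX = 0.6 × 430 = 258 MPa.
φR_n = 0.75 × 258 × 3167 × 10⁻³ = 612.9 kN.

φR_n ≈ 613 kN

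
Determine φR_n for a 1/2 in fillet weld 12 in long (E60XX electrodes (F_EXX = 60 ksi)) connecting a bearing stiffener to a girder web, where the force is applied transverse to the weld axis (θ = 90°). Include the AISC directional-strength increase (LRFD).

φR_n ≈ 172 kips

t_e = 0.707 × 0.5 = 0.3535 in; A_we = 0.3535 × 12 = 4.242 in².
Directional factor: 1.0 + 0.5 sin^1.5(90°) = 1.5.
F_nw = 0.6 × 60 × 1.5 = 54 ksi.
φR_n = 0.75 × 54 × 4.242 = 171.8 kips.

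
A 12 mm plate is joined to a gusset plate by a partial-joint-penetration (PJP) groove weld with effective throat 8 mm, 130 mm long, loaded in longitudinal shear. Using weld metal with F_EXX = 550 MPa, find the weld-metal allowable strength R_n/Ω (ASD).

Effective throat (given) t_e = 8 mm.
A_we = 8 × 130 = 1040 mm².
F_nw = 0.6 F_EXX = 330 MPa.
R_n/Ω = (330 × 1040) / 2.0 × 10⁻³ = 171.6 kN.

R_n/Ω ≈ 172 kN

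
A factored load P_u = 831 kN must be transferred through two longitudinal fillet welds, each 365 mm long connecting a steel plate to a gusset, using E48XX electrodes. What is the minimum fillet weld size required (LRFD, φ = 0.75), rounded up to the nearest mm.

E48XX → F_EXX = 480 MPa.
Total weld length L = 730 mm.
Required throat t_e = P_u / (φ × 0.6 F_EXX × L) = 831 / (0.75 × 0.6 × 480 × 730 × 10⁻³) = 5.27 mm.
Required leg w = t_e / 0.707 = 7.454 mm → use 8 mm.

w = 8 mm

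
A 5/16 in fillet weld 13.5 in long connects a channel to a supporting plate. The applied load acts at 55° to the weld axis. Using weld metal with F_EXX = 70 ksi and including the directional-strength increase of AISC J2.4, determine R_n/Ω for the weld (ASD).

R_n/Ω ≈ 85.9 kip

t_e = 0.707 × 0.3125 = 0.2209 in; A_we = 0.2209 × 13.5 = 2.983 in².
Directional factor: 1.0 + 0.5 sin^1.5(55°) = 1.371.
F_nw = 0.6 × 70 × 1.371 = 57.57 ksi.
R_n/Ω = (57.57 × 2.983) / 2.0 = 85.85 kip.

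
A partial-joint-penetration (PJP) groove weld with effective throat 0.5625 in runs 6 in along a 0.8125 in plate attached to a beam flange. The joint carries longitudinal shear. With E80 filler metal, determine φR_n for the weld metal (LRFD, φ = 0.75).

φR_n ≈ 122 kip

E80XX → F_EXX = 80 ksi.
Effective throat (given) t_e = 0.5625 in.
A_we = 0.5625 × 6 = 3.375 in².
F_nw = 0.6 F_EXX = 48 ksi.
φR_n = 0.75 × 48 × 3.375 = 121.5 kip.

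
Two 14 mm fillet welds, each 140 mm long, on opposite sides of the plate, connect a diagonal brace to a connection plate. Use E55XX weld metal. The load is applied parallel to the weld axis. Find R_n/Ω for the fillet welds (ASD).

E55XX → F_EXX = 550 MPa.
Effective throat t_e = 0.707 × 14 = 9.898 mm.
Total length L = 280 mm; A_we = 9.898 × 280 = 2771 mm².
F_nw = 0.6 F_EXX = 0.6 × 550 = 330 MPa.
R_n = 330 × 2771 × 10⁻³ = 914.6 kN; R_n/Ω = 914.6/2.0 = 457.3 kN.

R_n/Ω ≈ 457 kN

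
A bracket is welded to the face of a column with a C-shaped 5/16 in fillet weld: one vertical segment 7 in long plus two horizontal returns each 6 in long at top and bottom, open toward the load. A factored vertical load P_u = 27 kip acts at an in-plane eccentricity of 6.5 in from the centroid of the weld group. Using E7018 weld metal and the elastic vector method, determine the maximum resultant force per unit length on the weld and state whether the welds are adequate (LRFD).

E70XX → F_EXX = 70 ksi.
Total weld length L_w = 19 in. Treat welds as unit-width lines.
Centroid: x̄ = 2×6×3 / 19 = 1.895 in from the vertical weld.
Polar moment about centroid: J = I_x + I_y = [7³/12 + 2×6×3.5²] + [7×1.895² + 2(6³/12 + 6×1.105²)] = 251.4 in³.
Direct shear f_v = P/L_w = 27 / 19 = 1.421 kip/in (vertical).
Torsion M = P·e = 27 × 6.5 = 175.5 kip·in.
Critical point at (x, y) = (4.105, 3.5) from centroid. f_tx = M·y/J = 2.444 kip/in; f_ty = M·x/J = 2.866 kip/in.
Resultant f_max = √[f_tx² + (f_v + f_ty)²] = √[2.444² + (1.421 + 2.866)²] = 4.935 kip/in.
Capacity per unit length: φr_n = 0.75 × 0.6 × 70 × (0.707 × 0.3125) = 6.96 kip/in.
4.935 ≤ 6.96 → adequate.

f_max ≈ 4.93 kip/in; adequate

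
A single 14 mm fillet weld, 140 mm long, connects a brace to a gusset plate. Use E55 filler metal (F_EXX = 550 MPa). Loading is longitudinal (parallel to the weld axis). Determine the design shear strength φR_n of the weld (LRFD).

φR_n ≈ 343 kN

Effective throat t_e = 0.707 × 14 = 9.898 mm.
Total length L = 140 mm; A_we = 9.898 × 140 = 1386 mm².
F_nw = 0.6 F_EXX = 0.6 × 550 = 330 MPa.
φR_n = 0.75 × 330 × 1386 × 10⁻³ = 343 kN.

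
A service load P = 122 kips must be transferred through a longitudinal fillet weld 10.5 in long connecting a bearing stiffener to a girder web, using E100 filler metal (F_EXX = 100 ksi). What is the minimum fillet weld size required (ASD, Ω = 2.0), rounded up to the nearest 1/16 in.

w = 9/16 in

Total weld length L = 10.5 in.
Required throat t_e = P × Ω / (0.6 F_EXX × L) = 122 × 2.0 / (0.6 × 100 × 10.5) = 0.3873 in.
Required leg w = t_e / 0.707 = 0.5478 in → use 9/16 in.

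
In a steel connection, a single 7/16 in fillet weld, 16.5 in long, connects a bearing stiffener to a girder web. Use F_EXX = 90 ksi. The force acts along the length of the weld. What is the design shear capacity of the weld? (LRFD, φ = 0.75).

φR_n ≈ 207 kips

Effective throat t_e = 0.707 × 0.4375 = 0.3093 in.
Total length L = 16.5 in; A_we = 0.3093 × 16.5 = 5.104 in².
F_nw = 0.6 F_EXX = 0.6 × 90 = 54 ksi.
φR_n = 0.75 × 54 × 5.104 = 206.7 kips.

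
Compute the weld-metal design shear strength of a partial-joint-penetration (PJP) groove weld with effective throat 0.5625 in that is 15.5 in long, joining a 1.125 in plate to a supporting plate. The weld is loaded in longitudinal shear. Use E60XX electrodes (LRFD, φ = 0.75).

φR_n ≈ 235 kip

E60XX → F_EXX = 60 ksi.
Effective throat (given) t_e = 0.5625 in.
A_we = 0.5625 × 15.5 = 8.719 in².
F_nw = 0.6 F_EXX = 36 ksi.
φR_n = 0.75 × 36 × 8.719 = 235.4 kip.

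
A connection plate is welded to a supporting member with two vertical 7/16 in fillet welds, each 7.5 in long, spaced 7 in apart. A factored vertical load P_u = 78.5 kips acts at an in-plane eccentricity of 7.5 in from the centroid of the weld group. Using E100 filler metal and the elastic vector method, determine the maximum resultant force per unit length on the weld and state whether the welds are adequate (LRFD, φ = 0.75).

f_max ≈ 15.9 kip/in; NOT adequate

E100XX → F_EXX = 100 ksi.
Total weld length L_w = 15 in. Treat welds as unit-width lines.
Polar moment about centroid: J = 2[d³/12 + d(b/2)²] = 2[7.5³/12 + 7.5×3.5²] = 254.1 in³.
Direct shear f_v = P/L_w = 78.5 / 15 = 5.233 kip/in (vertical).
Torsion M = P·e = 78.5 × 7.5 = 588.75 kip·in.
Critical point at (x, y) = (3.5, 3.75) from centroid. f_tx = M·y/J = 8.69 kip/in; f_ty = M·x/J = 8.111 kip/in.
Resultant f_max = √[f_tx² + (f_v + f_ty)²] = √[8.69² + (5.233 + 8.111)²] = 15.92 kip/in.
Capacity per unit length: φr_n = 0.75 × 0.6 × 100 × (0.707 × 0.4375) = 13.92 kip/in.
15.92 > 13.92 → NOT adequate.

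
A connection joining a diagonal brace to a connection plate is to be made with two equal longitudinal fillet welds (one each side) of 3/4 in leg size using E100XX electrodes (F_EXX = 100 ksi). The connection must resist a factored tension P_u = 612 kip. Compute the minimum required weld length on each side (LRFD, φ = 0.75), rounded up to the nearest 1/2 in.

Throat t_e = 0.707 × 0.75 = 0.5302 in.
φr_n = 0.75 × 0.6 × 100 × 0.5302 = 23.86 kip/in.
L_req = P_u / φr_n = 612 / 23.86 = 25.65 in total.
Per side: 25.65 / 2 = 12.82 in.
Round up → use L = 13 in on each side.

L = 13 in on each side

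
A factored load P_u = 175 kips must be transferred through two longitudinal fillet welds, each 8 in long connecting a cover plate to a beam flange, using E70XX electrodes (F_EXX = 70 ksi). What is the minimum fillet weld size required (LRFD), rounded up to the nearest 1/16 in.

Total weld length L = 16 in.
Required throat t_e = P_u / (φ × 0.6 F_EXX × L) = 175 / (0.75 × 0.6 × 70 × 16) = 0.3472 in.
Required leg w = t_e / 0.707 = 0.4911 in → use 1/2 in.

w = 1/2 in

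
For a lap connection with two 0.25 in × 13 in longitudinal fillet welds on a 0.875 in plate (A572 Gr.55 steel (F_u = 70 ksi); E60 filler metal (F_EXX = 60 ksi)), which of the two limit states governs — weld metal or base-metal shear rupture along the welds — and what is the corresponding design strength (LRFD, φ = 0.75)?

φR_n ≈ 124 kips (weld metal governs)

t_e = 0.707 × 0.25 = 0.1767 in; L = 26 in.
Weld metal: φR_n = 0.75 × 0.6 × 60 × 0.1767 × 26 = 124.1 kips.
Base metal (shear rupture): φR_n = 0.75 × 0.6 × 70 × 0.875 × 26 = 716.6 kips.
Governing: weld metal.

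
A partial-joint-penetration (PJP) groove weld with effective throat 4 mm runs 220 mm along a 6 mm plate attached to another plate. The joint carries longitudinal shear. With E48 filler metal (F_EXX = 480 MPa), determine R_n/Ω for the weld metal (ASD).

R_n/Ω ≈ 127 kN

Effective throat (given) t_e = 4 mm.
A_we = 4 × 220 = 880 mm².
F_nw = 0.6 F_EXX = 288 MPa.
R_n/Ω = (288 × 880) / 2.0 × 10⁻³ = 126.7 kN.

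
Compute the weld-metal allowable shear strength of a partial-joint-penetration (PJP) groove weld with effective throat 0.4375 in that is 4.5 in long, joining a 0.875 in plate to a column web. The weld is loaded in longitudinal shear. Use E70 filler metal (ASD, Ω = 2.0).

R_n/Ω ≈ 41.3 kip

E70XX → F_EXX = 70 ksi.
Effective throat (given) t_e = 0.4375 in.
A_we = 0.4375 × 4.5 = 1.969 in².
F_nw = 0.6 F_EXX = 42 ksi.
R_n/Ω = (42 × 1.969) / 2.0 = 41.34 kip.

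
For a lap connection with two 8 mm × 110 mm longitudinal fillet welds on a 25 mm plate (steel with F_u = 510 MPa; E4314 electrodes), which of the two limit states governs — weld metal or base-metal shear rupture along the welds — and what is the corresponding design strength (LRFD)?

φR_n ≈ 241 kN (weld metal governs)

E43XX → F_EXX = 430 MPa.
t_e = 0.707 × 8 = 5.656 mm; L = 220 mm.
Weld metal: φR_n = 0.75 × 0.6 × 430 × 5.656 × 220 × 10⁻³ = 240.8 kN.
Base metal (shear rupture): φR_n = 0.75 × 0.6 × 510 × 25 × 220 × 10⁻³ = 1262 kN.
Governing: weld metal.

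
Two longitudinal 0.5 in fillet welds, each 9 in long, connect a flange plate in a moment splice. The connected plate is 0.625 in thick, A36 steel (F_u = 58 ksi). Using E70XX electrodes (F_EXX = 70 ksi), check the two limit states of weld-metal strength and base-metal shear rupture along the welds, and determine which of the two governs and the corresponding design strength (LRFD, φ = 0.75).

φR_n ≈ 200 kip (weld metal governs)

t_e = 0.707 × 0.5 = 0.3535 in; L = 18 in.
Weld metal: φR_n = 0.75 × 0.6 × 70 × 0.3535 × 18 = 200.4 kip.
Base metal (shear rupture): φR_n = 0.75 × 0.6 × 58 × 0.625 × 18 = 293.6 kip.
Governing: weld metal.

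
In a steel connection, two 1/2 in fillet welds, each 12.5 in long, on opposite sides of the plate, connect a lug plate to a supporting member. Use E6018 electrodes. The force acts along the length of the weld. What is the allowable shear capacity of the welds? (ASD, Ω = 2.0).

R_n/Ω ≈ 159 kip

E60XX → F_EXX = 60 ksi.
Effective throat t_e = 0.707 × 0.5 = 0.3535 in.
Total length L = 25 in; A_we = 0.3535 × 25 = 8.838 in².
F_nw = 0.6 F_EXX = 0.6 × 60 = 36 ksi.
R_n = 36 × 8.838 = 318.2 kip; R_n/Ω = 318.2/2.0 = 159.1 kip.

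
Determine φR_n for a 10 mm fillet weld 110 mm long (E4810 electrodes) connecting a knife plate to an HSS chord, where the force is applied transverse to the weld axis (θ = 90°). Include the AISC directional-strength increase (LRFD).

E48XX → F_EXX = 480 MPa.
t_e = 0.707 × 10 = 7.07 mm; A_we = 7.07 × 110 = 777.7 mm².
Directional factor: 1.0 + 0.5 sin^1.5(90°) = 1.5.
F_nw = 0.6 × 480 × 1.5 = 432 MPa.
φR_n = 0.75 × 432 × 777.7 × 10⁻³ = 252 kN.

φR_n ≈ 252 kN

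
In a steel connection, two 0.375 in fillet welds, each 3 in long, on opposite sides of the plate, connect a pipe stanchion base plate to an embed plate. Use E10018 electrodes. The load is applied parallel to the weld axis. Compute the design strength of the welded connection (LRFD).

φR_n ≈ 71.6 kips

E100XX → F_EXX = 100 ksi.
Effective throat t_e = 0.707 × 0.375 = 0.2651 in.
Total length L = 6 in; A_we = 0.2651 × 6 = 1.591 in².
F_nw = 0.6 F_EXX = 0.6 × 100 = 60 ksi.
φR_n = 0.75 × 60 × 1.591 = 71.58 kips.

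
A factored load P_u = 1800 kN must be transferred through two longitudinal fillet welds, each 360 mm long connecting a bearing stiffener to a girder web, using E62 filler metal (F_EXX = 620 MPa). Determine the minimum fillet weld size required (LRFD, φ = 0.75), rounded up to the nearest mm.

w = 13 mm

Total weld length L = 720 mm.
Required throat t_e = P_u / (φ × 0.6 F_EXX × L) = 1800 / (0.75 × 0.6 × 620 × 720 × 10⁻³) = 8.961 mm.
Required leg w = t_e / 0.707 = 12.67 mm → use 13 mm.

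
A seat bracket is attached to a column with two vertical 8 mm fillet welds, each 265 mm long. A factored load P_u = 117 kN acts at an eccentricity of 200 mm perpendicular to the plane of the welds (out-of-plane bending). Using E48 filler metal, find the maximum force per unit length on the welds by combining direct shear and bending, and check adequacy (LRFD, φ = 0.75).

E48XX → F_EXX = 480 MPa.
L_w = 2 × 265 = 530 mm; section modulus (unit throat) S = 2 × L²/6 = 23410 mm².
Direct shear f_v = P/L_w = 117×10³/530 = 220.8 N/mm.
Moment M = P × e = 117×10³ × 200 = 23400000 N·mm; bending f_b = M/S = 999.6 N/mm.
f_max = √(f_v² + f_b²) = √(220.8² + 999.6²) = 1024 N/mm.
φr_n = 0.75 × 0.6 × 480 × (0.707 × 8) = 1222 N/mm → adequate.

f_max ≈ 1020 N/mm; adequate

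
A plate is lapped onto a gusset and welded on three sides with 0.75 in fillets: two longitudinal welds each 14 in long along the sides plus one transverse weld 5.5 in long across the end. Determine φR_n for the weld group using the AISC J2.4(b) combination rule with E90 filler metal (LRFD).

E90XX → F_EXX = 90 ksi.
t_e = 0.707 × 0.75 = 0.5302 in.
R_nwl = 0.6 × 90 × 0.5302 × 28 = 801.7 kips (longitudinal, 2 welds).
R_nwt = 0.6 × 90 × 0.5302 × 5.5 = 157.5 kips (transverse, base value).
(i) R_nwl + R_nwt = 959.2 kips; (ii) 0.85 R_nwl + 1.5 R_nwt = 917.7 kips.
R_n = max = 959.2 kips [governs: (i)]; φR_n = 719.4 kips.

φR_n ≈ 719 kips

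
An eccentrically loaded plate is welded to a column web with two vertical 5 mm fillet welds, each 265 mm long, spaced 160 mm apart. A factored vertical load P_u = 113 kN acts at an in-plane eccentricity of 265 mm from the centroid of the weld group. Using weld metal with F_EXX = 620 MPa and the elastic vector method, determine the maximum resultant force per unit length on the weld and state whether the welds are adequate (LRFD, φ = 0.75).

f_max ≈ 844 N/mm; adequate

Total weld length L_w = 530 mm. Treat welds as unit-width lines.
Polar moment about centroid: J = 2[d³/12 + d(b/2)²] = 2[265³/12 + 265×80²] = 6494000 mm³.
Direct shear f_v = P/L_w = 113×10³ / 530 = 213.2 N/mm (vertical).
Torsion M = P·e = 113×10³ × 265 = 29945000 N·mm.
Critical point at (x, y) = (80, 132.5) from centroid. f_tx = M·y/J = 611 N/mm; f_ty = M·x/J = 368.9 N/mm.
Resultant f_max = √[f_tx² + (f_v + f_ty)²] = √[611² + (213.2 + 368.9)²] = 843.9 N/mm.
Capacity per unit length: φr_n = 0.75 × 0.6 × 620 × (0.707 × 5) = 986.3 N/mm.
843.9 ≤ 986.3 → adequate.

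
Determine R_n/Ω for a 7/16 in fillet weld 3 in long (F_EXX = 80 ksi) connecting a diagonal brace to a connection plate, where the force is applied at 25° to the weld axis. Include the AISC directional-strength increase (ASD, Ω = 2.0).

t_e = 0.707 × 0.4375 = 0.3093 in; A_we = 0.3093 × 3 = 0.9279 in².
Directional factor: 1.0 + 0.5 sin^1.5(25°) = 1.137.
F_nw = 0.6 × 80 × 1.137 = 54.59 ksi.
R_n/Ω = (54.59 × 0.9279) / 2.0 = 25.33 kip.

R_n/Ω ≈ 25.3 kip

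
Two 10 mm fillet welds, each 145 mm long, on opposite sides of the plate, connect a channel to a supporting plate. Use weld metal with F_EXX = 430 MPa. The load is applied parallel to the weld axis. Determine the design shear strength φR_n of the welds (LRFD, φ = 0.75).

Effective throat t_e = 0.707 × 10 = 7.07 mm.
Total length L = 290 mm; A_we = 7.07 × 290 = 2050 mm².
F_nw = 0.6 F_EXX = 0.6 × 430 = 258 MPa.
φR_n = 0.75 × 258 × 2050 × 10⁻³ = 396.7 kN.

φR_n ≈ 397 kN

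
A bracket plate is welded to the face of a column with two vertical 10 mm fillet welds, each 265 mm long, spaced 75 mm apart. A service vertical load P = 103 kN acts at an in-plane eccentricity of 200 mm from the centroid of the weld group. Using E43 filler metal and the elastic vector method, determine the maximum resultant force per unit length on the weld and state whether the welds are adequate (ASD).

f_max ≈ 812 N/mm; adequate

E43XX → F_EXX = 430 MPa.
Total weld length L_w = 530 mm. Treat welds as unit-width lines.
Polar moment about centroid: J = 2[d³/12 + d(b/2)²] = 2[265³/12 + 265×37.5²] = 3847000 mm³.
Direct shear f_v = P/L_w = 103×10³ / 530 = 194.3 N/mm (vertical).
Torsion M = P·e = 103×10³ × 200 = 20600000 N·mm.
Critical point at (x, y) = (37.5, 132.5) from centroid. f_tx = M·y/J = 709.5 N/mm; f_ty = M·x/J = 200.8 N/mm.
Resultant f_max = √[f_tx² + (f_v + f_ty)²] = √[709.5² + (194.3 + 200.8)²] = 812.1 N/mm.
Capacity per unit length: r_n/Ω = (1/2.0) × 0.6 × 430 × (0.707 × 10) = 912 N/mm.
812.1 ≤ 912 → adequate.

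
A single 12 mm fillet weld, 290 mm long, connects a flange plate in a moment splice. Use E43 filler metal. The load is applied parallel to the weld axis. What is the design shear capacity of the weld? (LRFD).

φR_n ≈ 476 kN

E43XX → F_EXX = 430 MPa.
Effective throat t_e = 0.707 × 12 = 8.484 mm.
Total length L = 290 mm; A_we = 8.484 × 290 = 2460 mm².
F_nw = 0.6 F_EXX = 0.6 × 430 = 258 MPa.
φR_n = 0.75 × 258 × 2460 × 10⁻³ = 476.1 kN.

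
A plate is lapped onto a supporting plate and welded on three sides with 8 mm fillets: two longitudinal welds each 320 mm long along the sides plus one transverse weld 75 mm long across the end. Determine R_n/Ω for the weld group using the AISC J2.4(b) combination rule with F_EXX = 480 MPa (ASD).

t_e = 0.707 × 8 = 5.656 mm.
R_nwl = 0.6 × 480 × 5.656 × 640 × 10⁻³ = 1043 kN (longitudinal, 2 welds).
R_nwt = 0.6 × 480 × 5.656 × 75 × 10⁻³ = 122.2 kN (transverse, base value).
(i) R_nwl + R_nwt = 1165 kN; (ii) 0.85 R_nwl + 1.5 R_nwt = 1069 kN.
R_n = max = 1165 kN [governs: (i)]; R_n/Ω = 582.3 kN.

R_n/Ω ≈ 582 kN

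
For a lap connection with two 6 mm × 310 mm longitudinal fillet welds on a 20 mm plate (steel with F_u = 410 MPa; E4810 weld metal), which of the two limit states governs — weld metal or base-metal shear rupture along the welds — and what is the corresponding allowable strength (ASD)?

E48XX → F_EXX = 480 MPa.
t_e = 0.707 × 6 = 4.242 mm; L = 620 mm.
Weld metal: R_n/Ω = (1/2.0) × 0.6 × 480 × 4.242 × 620 × 10⁻³ = 378.7 kN.
Base metal (shear rupture): R_n/Ω = (1/2.0) × 0.6 × 410 × 20 × 620 × 10⁻³ = 1525 kN.
Governing: weld metal.

R_n/Ω ≈ 379 kN (weld metal governs)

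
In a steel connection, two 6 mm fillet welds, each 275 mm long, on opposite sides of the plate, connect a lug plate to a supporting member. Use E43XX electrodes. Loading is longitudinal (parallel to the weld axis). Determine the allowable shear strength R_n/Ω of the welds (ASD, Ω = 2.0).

R_n/Ω ≈ 301 kN

E43XX → F_EXX = 430 MPa.
Effective throat t_e = 0.707 × 6 = 4.242 mm.
Total length L = 550 mm; A_we = 4.242 × 550 = 2333 mm².
F_nw = 0.6 F_EXX = 0.6 × 430 = 258 MPa.
R_n = 258 × 2333 × 10⁻³ = 601.9 kN; R_n/Ω = 601.9/2.0 = 301 kN.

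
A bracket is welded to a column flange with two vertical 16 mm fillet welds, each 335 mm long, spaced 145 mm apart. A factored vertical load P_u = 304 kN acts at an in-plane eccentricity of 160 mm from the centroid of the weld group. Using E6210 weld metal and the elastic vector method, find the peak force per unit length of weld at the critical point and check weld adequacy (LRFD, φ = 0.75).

E62XX → F_EXX = 620 MPa.
Total weld length L_w = 670 mm. Treat welds as unit-width lines.
Polar moment about centroid: J = 2[d³/12 + d(b/2)²] = 2[335³/12 + 335×72.5²] = 9788000 mm³.
Direct shear f_v = P/L_w = 304×10³ / 670 = 453.7 N/mm (vertical).
Torsion M = P·e = 304×10³ × 160 = 48640000 N·mm.
Critical point at (x, y) = (72.5, 167.5) from centroid. f_tx = M·y/J = 832.4 N/mm; f_ty = M·x/J = 360.3 N/mm.
Resultant f_max = √[f_tx² + (f_v + f_ty)²] = √[832.4² + (453.7 + 360.3)²] = 1164 N/mm.
Capacity per unit length: φr_n = 0.75 × 0.6 × 620 × (0.707 × 16) = 3156 N/mm.
1164 ≤ 3156 → adequate.

f_max ≈ 1160 N/mm; adequate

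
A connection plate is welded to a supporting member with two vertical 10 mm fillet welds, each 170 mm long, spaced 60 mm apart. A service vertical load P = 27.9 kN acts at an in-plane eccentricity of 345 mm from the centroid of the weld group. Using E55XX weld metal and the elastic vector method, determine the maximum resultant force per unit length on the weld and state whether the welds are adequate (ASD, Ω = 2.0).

f_max ≈ 802 N/mm; adequate

E55XX → F_EXX = 550 MPa.
Total weld length L_w = 340 mm. Treat welds as unit-width lines.
Polar moment about centroid: J = 2[d³/12 + d(b/2)²] = 2[170³/12 + 170×30²] = 1125000 mm³.
Direct shear f_v = P/L_w = 27.9×10³ / 340 = 82.06 N/mm (vertical).
Torsion M = P·e = 27.9×10³ × 345 = 9625500 N·mm.
Critical point at (x, y) = (30, 85) from centroid. f_tx = M·y/J = 727.4 N/mm; f_ty = M·x/J = 256.7 N/mm.
Resultant f_max = √[f_tx² + (f_v + f_ty)²] = √[727.4² + (82.06 + 256.7)²] = 802.4 N/mm.
Capacity per unit length: r_n/Ω = (1/2.0) × 0.6 × 550 × (0.707 × 10) = 1167 N/mm.
802.4 ≤ 1167 → adequate.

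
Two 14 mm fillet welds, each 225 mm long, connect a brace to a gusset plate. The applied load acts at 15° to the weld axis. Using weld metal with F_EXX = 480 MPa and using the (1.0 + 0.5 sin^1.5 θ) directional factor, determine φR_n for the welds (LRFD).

φR_n ≈ 1030 kN

t_e = 0.707 × 14 = 9.898 mm; A_we = 9.898 × 450 = 4454 mm².
Directional factor: 1.0 + 0.5 sin^1.5(15°) = 1.066.
F_nw = 0.6 × 480 × 1.066 = 307 MPa.
φR_n = 0.75 × 307 × 4454 × 10⁻³ = 1025 kN.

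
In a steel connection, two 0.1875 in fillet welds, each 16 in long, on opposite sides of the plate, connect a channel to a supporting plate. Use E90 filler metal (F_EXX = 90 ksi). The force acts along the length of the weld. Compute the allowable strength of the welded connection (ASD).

R_n/Ω ≈ 115 kips

Effective throat t_e = 0.707 × 0.1875 = 0.1326 in.
Total length L = 32 in; A_we = 0.1326 × 32 = 4.242 in².
F_nw = 0.6 F_EXX = 0.6 × 90 = 54 ksi.
R_n = 54 × 4.242 = 229.1 kips; R_n/Ω = 229.1/2.0 = 114.5 kips.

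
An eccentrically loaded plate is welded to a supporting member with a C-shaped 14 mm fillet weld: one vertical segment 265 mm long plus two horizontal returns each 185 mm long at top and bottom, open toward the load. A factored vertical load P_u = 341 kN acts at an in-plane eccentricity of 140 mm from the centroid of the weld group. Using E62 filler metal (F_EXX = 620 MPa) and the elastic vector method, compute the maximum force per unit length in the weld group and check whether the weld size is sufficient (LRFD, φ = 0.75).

Total weld length L_w = 635 mm. Treat welds as unit-width lines.
Centroid: x̄ = 2×185×92.5 / 635 = 53.9 mm from the vertical weld.
Polar moment about centroid: J = I_x + I_y = [265³/12 + 2×185×132.5²] + [265×53.9² + 2(185³/12 + 185×38.6²)] = 10420000 mm³.
Direct shear f_v = P/L_w = 341×10³ / 635 = 537 N/mm (vertical).
Torsion M = P·e = 341×10³ × 140 = 47740000 N·mm.
Critical point at (x, y) = (131.1, 132.5) from centroid. f_tx = M·y/J = 606.9 N/mm; f_ty = M·x/J = 600.5 N/mm.
Resultant f_max = √[f_tx² + (f_v + f_ty)²] = √[606.9² + (537 + 600.5)²] = 1289 N/mm.
Capacity per unit length: φr_n = 0.75 × 0.6 × 620 × (0.707 × 14) = 2762 N/mm.
1289 ≤ 2762 → adequate.

f_max ≈ 1290 N/mm; adequate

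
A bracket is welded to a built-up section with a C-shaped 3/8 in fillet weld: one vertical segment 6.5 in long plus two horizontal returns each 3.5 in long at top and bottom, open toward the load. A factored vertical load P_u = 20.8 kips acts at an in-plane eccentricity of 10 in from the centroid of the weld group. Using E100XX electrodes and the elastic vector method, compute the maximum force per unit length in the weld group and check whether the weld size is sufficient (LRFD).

E100XX → F_EXX = 100 ksi.
Total weld length L_w = 13.5 in. Treat welds as unit-width lines.
Centroid: x̄ = 2×3.5×1.75 / 13.5 = 0.9074 in from the vertical weld.
Polar moment about centroid: J = I_x + I_y = [6.5³/12 + 2×3.5×3.25²] + [6.5×0.9074² + 2(3.5³/12 + 3.5×0.8426²)] = 114.3 in³.
Direct shear f_v = P/L_w = 20.8 / 13.5 = 1.541 kip/in (vertical).
Torsion M = P·e = 20.8 × 10 = 208 kip·in.
Critical point at (x, y) = (2.593, 3.25) from centroid. f_tx = M·y/J = 5.915 kip/in; f_ty = M·x/J = 4.718 kip/in.
Resultant f_max = √[f_tx² + (f_v + f_ty)²] = √[5.915² + (1.541 + 4.718)²] = 8.612 kip/in.
Capacity per unit length: φr_n = 0.75 × 0.6 × 100 × (0.707 × 0.375) = 11.93 kip/in.
8.612 ≤ 11.93 → adequate.

f_max ≈ 8.61 kip/in; adequate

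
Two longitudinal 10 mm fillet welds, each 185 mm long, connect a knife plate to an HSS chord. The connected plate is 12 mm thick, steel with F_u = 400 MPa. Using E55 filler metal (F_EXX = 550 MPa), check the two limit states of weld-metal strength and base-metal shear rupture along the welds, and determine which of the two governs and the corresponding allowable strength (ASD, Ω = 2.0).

R_n/Ω ≈ 432 kN (weld metal governs)

t_e = 0.707 × 10 = 7.07 mm; L = 370 mm.
Weld metal: R_n/Ω = (1/2.0) × 0.6 × 550 × 7.07 × 370 × 10⁻³ = 431.6 kN.
Base metal (shear rupture): R_n/Ω = (1/2.0) × 0.6 × 400 × 12 × 370 × 10⁻³ = 532.8 kN.
Governing: weld metal.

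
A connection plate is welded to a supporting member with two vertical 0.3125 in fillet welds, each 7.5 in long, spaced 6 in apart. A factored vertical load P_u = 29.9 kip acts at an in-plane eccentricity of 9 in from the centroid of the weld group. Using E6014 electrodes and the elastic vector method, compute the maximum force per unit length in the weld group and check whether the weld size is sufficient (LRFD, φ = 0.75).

E60XX → F_EXX = 60 ksi.
Total weld length L_w = 15 in. Treat welds as unit-width lines.
Polar moment about centroid: J = 2[d³/12 + d(b/2)²] = 2[7.5³/12 + 7.5×3²] = 205.3 in³.
Direct shear f_v = P/L_w = 29.9 / 15 = 1.993 kip/in (vertical).
Torsion M = P·e = 29.9 × 9 = 269.1 kip·in.
Critical point at (x, y) = (3, 3.75) from centroid. f_tx = M·y/J = 4.915 kip/in; f_ty = M·x/J = 3.932 kip/in.
Resultant f_max = √[f_tx² + (f_v + f_ty)²] = √[4.915² + (1.993 + 3.932)²] = 7.699 kip/in.
Capacity per unit length: φr_n = 0.75 × 0.6 × 60 × (0.707 × 0.3125) = 5.965 kip/in.
7.699 > 5.965 → NOT adequate.

f_max ≈ 7.7 kip/in; NOT adequate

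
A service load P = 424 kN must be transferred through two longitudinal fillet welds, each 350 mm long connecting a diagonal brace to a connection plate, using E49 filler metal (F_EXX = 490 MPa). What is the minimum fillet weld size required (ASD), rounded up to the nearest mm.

w = 6 mm

Total weld length L = 700 mm.
Required throat t_e = P × Ω / (0.6 F_EXX × L) = 424 × 2.0 / (0.6 × 490 × 700 × 10⁻³) = 4.121 mm.
Required leg w = t_e / 0.707 = 5.828 mm → use 6 mm.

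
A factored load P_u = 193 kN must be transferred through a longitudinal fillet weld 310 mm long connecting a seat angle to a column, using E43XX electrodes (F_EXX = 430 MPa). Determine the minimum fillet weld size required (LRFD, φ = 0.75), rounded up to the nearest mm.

Total weld length L = 310 mm.
Required throat t_e = P_u / (φ × 0.6 F_EXX × L) = 193 / (0.75 × 0.6 × 430 × 310 × 10⁻³) = 3.217 mm.
Required leg w = t_e / 0.707 = 4.551 mm → use 5 mm.

w = 5 mm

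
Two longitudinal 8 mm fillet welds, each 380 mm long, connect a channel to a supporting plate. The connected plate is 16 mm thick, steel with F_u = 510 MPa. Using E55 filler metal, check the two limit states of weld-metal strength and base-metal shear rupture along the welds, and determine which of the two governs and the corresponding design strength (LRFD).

E55XX → F_EXX = 550 MPa.
t_e = 0.707 × 8 = 5.656 mm; L = 760 mm.
Weld metal: φR_n = 0.75 × 0.6 × 550 × 5.656 × 760 × 10⁻³ = 1064 kN.
Base metal (shear rupture): φR_n = 0.75 × 0.6 × 510 × 16 × 760 × 10⁻³ = 2791 kN.
Governing: weld metal.

φR_n ≈ 1060 kN (weld metal governs)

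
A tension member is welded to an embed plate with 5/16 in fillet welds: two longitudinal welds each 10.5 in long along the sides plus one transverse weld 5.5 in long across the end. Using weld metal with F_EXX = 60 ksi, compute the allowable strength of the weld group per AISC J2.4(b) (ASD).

t_e = 0.707 × 0.3125 = 0.2209 in.
R_nwl = 0.6 × 60 × 0.2209 × 21 = 167 kip (longitudinal, 2 welds).
R_nwt = 0.6 × 60 × 0.2209 × 5.5 = 43.75 kip (transverse, base value).
(i) R_nwl + R_nwt = 210.8 kip; (ii) 0.85 R_nwl + 1.5 R_nwt = 207.6 kip.
R_n = max = 210.8 kip [governs: (i)]; R_n/Ω = 105.4 kip.

R_n/Ω ≈ 105 kip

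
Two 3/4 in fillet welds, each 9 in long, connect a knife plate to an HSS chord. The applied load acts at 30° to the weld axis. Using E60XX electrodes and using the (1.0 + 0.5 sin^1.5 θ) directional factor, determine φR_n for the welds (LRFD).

φR_n ≈ 303 kip

E60XX → F_EXX = 60 ksi.
t_e = 0.707 × 0.75 = 0.5302 in; A_we = 0.5302 × 18 = 9.544 in².
Directional factor: 1.0 + 0.5 sin^1.5(30°) = 1.177.
F_nw = 0.6 × 60 × 1.177 = 42.36 ksi.
φR_n = 0.75 × 42.36 × 9.544 = 303.3 kip.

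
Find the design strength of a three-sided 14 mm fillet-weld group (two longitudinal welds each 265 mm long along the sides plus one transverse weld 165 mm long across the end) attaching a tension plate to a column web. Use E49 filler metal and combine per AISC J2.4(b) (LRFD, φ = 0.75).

φR_n ≈ 1520 kN

E49XX → F_EXX = 490 MPa.
t_e = 0.707 × 14 = 9.898 mm.
R_nwl = 0.6 × 490 × 9.898 × 530 × 10⁻³ = 1542 kN (longitudinal, 2 welds).
R_nwt = 0.6 × 490 × 9.898 × 165 × 10⁻³ = 480.2 kN (transverse, base value).
(i) R_nwl + R_nwt = 2022 kN; (ii) 0.85 R_nwl + 1.5 R_nwt = 2031 kN.
R_n = max = 2031 kN [governs: (ii)]; φR_n = 1523 kN.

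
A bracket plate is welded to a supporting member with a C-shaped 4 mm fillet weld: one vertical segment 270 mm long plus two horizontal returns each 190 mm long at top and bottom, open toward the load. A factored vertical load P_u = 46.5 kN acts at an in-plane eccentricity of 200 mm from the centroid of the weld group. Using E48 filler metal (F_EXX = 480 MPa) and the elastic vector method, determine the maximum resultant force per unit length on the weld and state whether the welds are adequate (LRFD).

Total weld length L_w = 650 mm. Treat welds as unit-width lines.
Centroid: x̄ = 2×190×95 / 650 = 55.54 mm from the vertical weld.
Polar moment about centroid: J = I_x + I_y = [270³/12 + 2×190×135²] + [270×55.54² + 2(190³/12 + 190×39.46²)] = 11130000 mm³.
Direct shear f_v = P/L_w = 46.5×10³ / 650 = 71.54 N/mm (vertical).
Torsion M = P·e = 46.5×10³ × 200 = 9300000 N·mm.
Critical point at (x, y) = (134.5, 135) from centroid. f_tx = M·y/J = 112.8 N/mm; f_ty = M·x/J = 112.3 N/mm.
Resultant f_max = √[f_tx² + (f_v + f_ty)²] = √[112.8² + (71.54 + 112.3)²] = 215.7 N/mm.
Capacity per unit length: φr_n = 0.75 × 0.6 × 480 × (0.707 × 4) = 610.8 N/mm.
215.7 ≤ 610.8 → adequate.

f_max ≈ 216 N/mm; adequate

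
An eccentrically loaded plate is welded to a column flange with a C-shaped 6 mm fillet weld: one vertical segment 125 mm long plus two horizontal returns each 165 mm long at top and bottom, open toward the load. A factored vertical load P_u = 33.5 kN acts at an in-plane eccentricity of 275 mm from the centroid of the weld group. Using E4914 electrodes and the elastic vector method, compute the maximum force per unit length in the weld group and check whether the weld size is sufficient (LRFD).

E49XX → F_EXX = 490 MPa.
Total weld length L_w = 455 mm. Treat welds as unit-width lines.
Centroid: x̄ = 2×165×82.5 / 455 = 59.84 mm from the vertical weld.
Polar moment about centroid: J = I_x + I_y = [125³/12 + 2×165×62.5²] + [125×59.84² + 2(165³/12 + 165×22.66²)] = 2818000 mm³.
Direct shear f_v = P/L_w = 33.5×10³ / 455 = 73.63 N/mm (vertical).
Torsion M = P·e = 33.5×10³ × 275 = 9212500 N·mm.
Critical point at (x, y) = (105.2, 62.5) from centroid. f_tx = M·y/J = 204.4 N/mm; f_ty = M·x/J = 343.9 N/mm.
Resultant f_max = √[f_tx² + (f_v + f_ty)²] = √[204.4² + (73.63 + 343.9)²] = 464.8 N/mm.
Capacity per unit length: φr_n = 0.75 × 0.6 × 490 × (0.707 × 6) = 935.4 N/mm.
464.8 ≤ 935.4 → adequate.

f_max ≈ 465 N/mm; adequate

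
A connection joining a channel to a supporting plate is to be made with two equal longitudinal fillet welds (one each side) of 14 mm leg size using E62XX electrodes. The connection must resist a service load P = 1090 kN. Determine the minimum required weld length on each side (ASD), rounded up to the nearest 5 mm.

L = 300 mm on each side

E62XX → F_EXX = 620 MPa.
Throat t_e = 0.707 × 14 = 9.898 mm.
r_n/Ω = (0.6 × 620 × 9.898) / 2.0 = 1841 N/mm = 1.841 kN/mm.
L_req = P / (r_n/Ω) = 1090 / 1.841 = 592.1 mm total.
Per side: 592.1 / 2 = 296 mm.
Round up → use L = 300 mm on each side.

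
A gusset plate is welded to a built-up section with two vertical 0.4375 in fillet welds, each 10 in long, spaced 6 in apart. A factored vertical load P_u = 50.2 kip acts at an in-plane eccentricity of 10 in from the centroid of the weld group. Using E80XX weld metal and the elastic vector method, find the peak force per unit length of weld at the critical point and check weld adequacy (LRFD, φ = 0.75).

f_max ≈ 9.97 kip/in; adequate

E80XX → F_EXX = 80 ksi.
Total weld length L_w = 20 in. Treat welds as unit-width lines.
Polar moment about centroid: J = 2[d³/12 + d(b/2)²] = 2[10³/12 + 10×3²] = 346.7 in³.
Direct shear f_v = P/L_w = 50.2 / 20 = 2.51 kip/in (vertical).
Torsion M = P·e = 50.2 × 10 = 502 kip·in.
Critical point at (x, y) = (3, 5) from centroid. f_tx = M·y/J = 7.24 kip/in; f_ty = M·x/J = 4.344 kip/in.
Resultant f_max = √[f_tx² + (f_v + f_ty)²] = √[7.24² + (2.51 + 4.344)²] = 9.97 kip/in.
Capacity per unit length: φr_n = 0.75 × 0.6 × 80 × (0.707 × 0.4375) = 11.14 kip/in.
9.97 ≤ 11.14 → adequate.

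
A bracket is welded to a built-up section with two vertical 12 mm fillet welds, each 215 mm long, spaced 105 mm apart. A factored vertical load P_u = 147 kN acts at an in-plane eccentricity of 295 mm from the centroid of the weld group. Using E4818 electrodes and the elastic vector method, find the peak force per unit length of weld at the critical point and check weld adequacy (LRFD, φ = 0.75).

E48XX → F_EXX = 480 MPa.
Total weld length L_w = 430 mm. Treat welds as unit-width lines.
Polar moment about centroid: J = 2[d³/12 + d(b/2)²] = 2[215³/12 + 215×52.5²] = 2842000 mm³.
Direct shear f_v = P/L_w = 147×10³ / 430 = 341.9 N/mm (vertical).
Torsion M = P·e = 147×10³ × 295 = 43365000 N·mm.
Critical point at (x, y) = (52.5, 107.5) from centroid. f_tx = M·y/J = 1641 N/mm; f_ty = M·x/J = 801.2 N/mm.
Resultant f_max = √[f_tx² + (f_v + f_ty)²] = √[1641² + (341.9 + 801.2)²] = 1999 N/mm.
Capacity per unit length: φr_n = 0.75 × 0.6 × 480 × (0.707 × 12) = 1833 N/mm.
1999 > 1833 → NOT adequate.

f_max ≈ 2000 N/mm; NOT adequate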